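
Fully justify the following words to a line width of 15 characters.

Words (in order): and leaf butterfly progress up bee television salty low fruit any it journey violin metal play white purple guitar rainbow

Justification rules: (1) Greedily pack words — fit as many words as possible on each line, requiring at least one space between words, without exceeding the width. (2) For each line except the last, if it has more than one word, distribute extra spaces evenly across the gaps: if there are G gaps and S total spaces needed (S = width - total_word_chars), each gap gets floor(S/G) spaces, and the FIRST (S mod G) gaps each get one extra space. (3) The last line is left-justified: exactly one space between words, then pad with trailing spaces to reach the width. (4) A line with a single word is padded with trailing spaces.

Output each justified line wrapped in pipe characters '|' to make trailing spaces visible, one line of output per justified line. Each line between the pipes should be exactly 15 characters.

Answer: |and        leaf|
|butterfly      |
|progress up bee|
|television     |
|salty low fruit|
|any  it journey|
|violin    metal|
|play      white|
|purple   guitar|
|rainbow        |

Derivation:
Line 1: ['and', 'leaf'] (min_width=8, slack=7)
Line 2: ['butterfly'] (min_width=9, slack=6)
Line 3: ['progress', 'up', 'bee'] (min_width=15, slack=0)
Line 4: ['television'] (min_width=10, slack=5)
Line 5: ['salty', 'low', 'fruit'] (min_width=15, slack=0)
Line 6: ['any', 'it', 'journey'] (min_width=14, slack=1)
Line 7: ['violin', 'metal'] (min_width=12, slack=3)
Line 8: ['play', 'white'] (min_width=10, slack=5)
Line 9: ['purple', 'guitar'] (min_width=13, slack=2)
Line 10: ['rainbow'] (min_width=7, slack=8)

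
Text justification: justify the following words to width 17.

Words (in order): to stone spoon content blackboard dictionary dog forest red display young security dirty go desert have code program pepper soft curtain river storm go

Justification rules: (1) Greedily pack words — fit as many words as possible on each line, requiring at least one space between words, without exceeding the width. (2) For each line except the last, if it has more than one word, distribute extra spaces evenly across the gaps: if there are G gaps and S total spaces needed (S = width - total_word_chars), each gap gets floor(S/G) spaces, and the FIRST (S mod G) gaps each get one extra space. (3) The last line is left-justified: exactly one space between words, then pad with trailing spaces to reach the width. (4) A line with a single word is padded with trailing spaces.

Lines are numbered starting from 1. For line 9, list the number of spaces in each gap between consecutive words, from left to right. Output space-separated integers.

Line 1: ['to', 'stone', 'spoon'] (min_width=14, slack=3)
Line 2: ['content'] (min_width=7, slack=10)
Line 3: ['blackboard'] (min_width=10, slack=7)
Line 4: ['dictionary', 'dog'] (min_width=14, slack=3)
Line 5: ['forest', 'red'] (min_width=10, slack=7)
Line 6: ['display', 'young'] (min_width=13, slack=4)
Line 7: ['security', 'dirty', 'go'] (min_width=17, slack=0)
Line 8: ['desert', 'have', 'code'] (min_width=16, slack=1)
Line 9: ['program', 'pepper'] (min_width=14, slack=3)
Line 10: ['soft', 'curtain'] (min_width=12, slack=5)
Line 11: ['river', 'storm', 'go'] (min_width=14, slack=3)

Answer: 4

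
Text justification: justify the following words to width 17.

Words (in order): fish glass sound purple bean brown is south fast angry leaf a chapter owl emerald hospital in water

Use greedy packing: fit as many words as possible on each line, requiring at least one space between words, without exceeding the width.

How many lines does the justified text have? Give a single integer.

Line 1: ['fish', 'glass', 'sound'] (min_width=16, slack=1)
Line 2: ['purple', 'bean', 'brown'] (min_width=17, slack=0)
Line 3: ['is', 'south', 'fast'] (min_width=13, slack=4)
Line 4: ['angry', 'leaf', 'a'] (min_width=12, slack=5)
Line 5: ['chapter', 'owl'] (min_width=11, slack=6)
Line 6: ['emerald', 'hospital'] (min_width=16, slack=1)
Line 7: ['in', 'water'] (min_width=8, slack=9)
Total lines: 7

Answer: 7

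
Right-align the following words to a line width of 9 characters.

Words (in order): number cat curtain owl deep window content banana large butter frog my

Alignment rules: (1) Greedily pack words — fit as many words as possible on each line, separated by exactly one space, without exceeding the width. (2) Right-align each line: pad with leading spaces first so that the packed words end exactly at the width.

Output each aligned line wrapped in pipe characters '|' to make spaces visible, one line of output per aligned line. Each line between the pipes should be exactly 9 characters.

Answer: |   number|
|      cat|
|  curtain|
| owl deep|
|   window|
|  content|
|   banana|
|    large|
|   butter|
|  frog my|

Derivation:
Line 1: ['number'] (min_width=6, slack=3)
Line 2: ['cat'] (min_width=3, slack=6)
Line 3: ['curtain'] (min_width=7, slack=2)
Line 4: ['owl', 'deep'] (min_width=8, slack=1)
Line 5: ['window'] (min_width=6, slack=3)
Line 6: ['content'] (min_width=7, slack=2)
Line 7: ['banana'] (min_width=6, slack=3)
Line 8: ['large'] (min_width=5, slack=4)
Line 9: ['butter'] (min_width=6, slack=3)
Line 10: ['frog', 'my'] (min_width=7, slack=2)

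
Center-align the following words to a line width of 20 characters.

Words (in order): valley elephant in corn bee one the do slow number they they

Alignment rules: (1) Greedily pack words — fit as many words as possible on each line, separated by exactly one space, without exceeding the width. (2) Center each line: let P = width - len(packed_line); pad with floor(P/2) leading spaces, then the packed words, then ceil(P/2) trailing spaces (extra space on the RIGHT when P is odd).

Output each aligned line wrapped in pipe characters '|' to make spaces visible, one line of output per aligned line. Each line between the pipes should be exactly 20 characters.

Answer: | valley elephant in |
|corn bee one the do |
|  slow number they  |
|        they        |

Derivation:
Line 1: ['valley', 'elephant', 'in'] (min_width=18, slack=2)
Line 2: ['corn', 'bee', 'one', 'the', 'do'] (min_width=19, slack=1)
Line 3: ['slow', 'number', 'they'] (min_width=16, slack=4)
Line 4: ['they'] (min_width=4, slack=16)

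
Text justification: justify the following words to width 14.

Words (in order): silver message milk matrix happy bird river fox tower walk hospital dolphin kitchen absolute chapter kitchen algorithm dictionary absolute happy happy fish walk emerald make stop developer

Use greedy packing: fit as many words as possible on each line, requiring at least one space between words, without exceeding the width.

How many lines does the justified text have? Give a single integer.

Line 1: ['silver', 'message'] (min_width=14, slack=0)
Line 2: ['milk', 'matrix'] (min_width=11, slack=3)
Line 3: ['happy', 'bird'] (min_width=10, slack=4)
Line 4: ['river', 'fox'] (min_width=9, slack=5)
Line 5: ['tower', 'walk'] (min_width=10, slack=4)
Line 6: ['hospital'] (min_width=8, slack=6)
Line 7: ['dolphin'] (min_width=7, slack=7)
Line 8: ['kitchen'] (min_width=7, slack=7)
Line 9: ['absolute'] (min_width=8, slack=6)
Line 10: ['chapter'] (min_width=7, slack=7)
Line 11: ['kitchen'] (min_width=7, slack=7)
Line 12: ['algorithm'] (min_width=9, slack=5)
Line 13: ['dictionary'] (min_width=10, slack=4)
Line 14: ['absolute', 'happy'] (min_width=14, slack=0)
Line 15: ['happy', 'fish'] (min_width=10, slack=4)
Line 16: ['walk', 'emerald'] (min_width=12, slack=2)
Line 17: ['make', 'stop'] (min_width=9, slack=5)
Line 18: ['developer'] (min_width=9, slack=5)
Total lines: 18

Answer: 18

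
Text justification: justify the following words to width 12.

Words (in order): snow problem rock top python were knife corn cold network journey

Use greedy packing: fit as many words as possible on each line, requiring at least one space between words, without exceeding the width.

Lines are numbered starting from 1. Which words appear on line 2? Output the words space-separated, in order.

Answer: rock top

Derivation:
Line 1: ['snow', 'problem'] (min_width=12, slack=0)
Line 2: ['rock', 'top'] (min_width=8, slack=4)
Line 3: ['python', 'were'] (min_width=11, slack=1)
Line 4: ['knife', 'corn'] (min_width=10, slack=2)
Line 5: ['cold', 'network'] (min_width=12, slack=0)
Line 6: ['journey'] (min_width=7, slack=5)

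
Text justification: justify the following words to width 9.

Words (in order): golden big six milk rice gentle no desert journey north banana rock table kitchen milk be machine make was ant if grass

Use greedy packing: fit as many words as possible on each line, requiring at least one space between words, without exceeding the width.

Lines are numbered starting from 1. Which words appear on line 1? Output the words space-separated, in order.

Line 1: ['golden'] (min_width=6, slack=3)
Line 2: ['big', 'six'] (min_width=7, slack=2)
Line 3: ['milk', 'rice'] (min_width=9, slack=0)
Line 4: ['gentle', 'no'] (min_width=9, slack=0)
Line 5: ['desert'] (min_width=6, slack=3)
Line 6: ['journey'] (min_width=7, slack=2)
Line 7: ['north'] (min_width=5, slack=4)
Line 8: ['banana'] (min_width=6, slack=3)
Line 9: ['rock'] (min_width=4, slack=5)
Line 10: ['table'] (min_width=5, slack=4)
Line 11: ['kitchen'] (min_width=7, slack=2)
Line 12: ['milk', 'be'] (min_width=7, slack=2)
Line 13: ['machine'] (min_width=7, slack=2)
Line 14: ['make', 'was'] (min_width=8, slack=1)
Line 15: ['ant', 'if'] (min_width=6, slack=3)
Line 16: ['grass'] (min_width=5, slack=4)

Answer: golden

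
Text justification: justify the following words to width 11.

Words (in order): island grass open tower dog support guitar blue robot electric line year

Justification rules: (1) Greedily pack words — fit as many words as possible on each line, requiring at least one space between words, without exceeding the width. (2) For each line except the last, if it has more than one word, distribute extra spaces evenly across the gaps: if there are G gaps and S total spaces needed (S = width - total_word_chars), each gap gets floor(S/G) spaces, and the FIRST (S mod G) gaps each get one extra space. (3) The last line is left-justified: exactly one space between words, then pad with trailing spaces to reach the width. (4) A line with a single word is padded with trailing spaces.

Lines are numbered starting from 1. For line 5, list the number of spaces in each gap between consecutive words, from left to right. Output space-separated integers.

Line 1: ['island'] (min_width=6, slack=5)
Line 2: ['grass', 'open'] (min_width=10, slack=1)
Line 3: ['tower', 'dog'] (min_width=9, slack=2)
Line 4: ['support'] (min_width=7, slack=4)
Line 5: ['guitar', 'blue'] (min_width=11, slack=0)
Line 6: ['robot'] (min_width=5, slack=6)
Line 7: ['electric'] (min_width=8, slack=3)
Line 8: ['line', 'year'] (min_width=9, slack=2)

Answer: 1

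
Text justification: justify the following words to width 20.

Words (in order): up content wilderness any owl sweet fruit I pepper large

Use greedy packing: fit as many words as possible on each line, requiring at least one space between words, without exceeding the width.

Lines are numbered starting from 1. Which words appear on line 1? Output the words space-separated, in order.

Line 1: ['up', 'content'] (min_width=10, slack=10)
Line 2: ['wilderness', 'any', 'owl'] (min_width=18, slack=2)
Line 3: ['sweet', 'fruit', 'I', 'pepper'] (min_width=20, slack=0)
Line 4: ['large'] (min_width=5, slack=15)

Answer: up content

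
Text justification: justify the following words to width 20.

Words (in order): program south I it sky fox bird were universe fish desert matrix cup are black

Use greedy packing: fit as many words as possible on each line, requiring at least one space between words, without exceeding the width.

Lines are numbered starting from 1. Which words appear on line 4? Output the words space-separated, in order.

Answer: matrix cup are black

Derivation:
Line 1: ['program', 'south', 'I', 'it'] (min_width=18, slack=2)
Line 2: ['sky', 'fox', 'bird', 'were'] (min_width=17, slack=3)
Line 3: ['universe', 'fish', 'desert'] (min_width=20, slack=0)
Line 4: ['matrix', 'cup', 'are', 'black'] (min_width=20, slack=0)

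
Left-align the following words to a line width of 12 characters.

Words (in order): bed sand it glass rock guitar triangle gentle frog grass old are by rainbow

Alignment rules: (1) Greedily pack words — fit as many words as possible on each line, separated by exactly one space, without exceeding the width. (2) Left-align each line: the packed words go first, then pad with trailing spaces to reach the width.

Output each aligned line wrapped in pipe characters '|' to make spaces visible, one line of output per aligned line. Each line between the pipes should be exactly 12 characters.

Line 1: ['bed', 'sand', 'it'] (min_width=11, slack=1)
Line 2: ['glass', 'rock'] (min_width=10, slack=2)
Line 3: ['guitar'] (min_width=6, slack=6)
Line 4: ['triangle'] (min_width=8, slack=4)
Line 5: ['gentle', 'frog'] (min_width=11, slack=1)
Line 6: ['grass', 'old'] (min_width=9, slack=3)
Line 7: ['are', 'by'] (min_width=6, slack=6)
Line 8: ['rainbow'] (min_width=7, slack=5)

Answer: |bed sand it |
|glass rock  |
|guitar      |
|triangle    |
|gentle frog |
|grass old   |
|are by      |
|rainbow     |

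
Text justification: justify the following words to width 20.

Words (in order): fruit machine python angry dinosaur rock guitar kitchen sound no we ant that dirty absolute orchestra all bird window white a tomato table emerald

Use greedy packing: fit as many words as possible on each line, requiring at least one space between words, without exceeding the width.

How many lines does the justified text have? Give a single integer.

Line 1: ['fruit', 'machine', 'python'] (min_width=20, slack=0)
Line 2: ['angry', 'dinosaur', 'rock'] (min_width=19, slack=1)
Line 3: ['guitar', 'kitchen', 'sound'] (min_width=20, slack=0)
Line 4: ['no', 'we', 'ant', 'that', 'dirty'] (min_width=20, slack=0)
Line 5: ['absolute', 'orchestra'] (min_width=18, slack=2)
Line 6: ['all', 'bird', 'window'] (min_width=15, slack=5)
Line 7: ['white', 'a', 'tomato', 'table'] (min_width=20, slack=0)
Line 8: ['emerald'] (min_width=7, slack=13)
Total lines: 8

Answer: 8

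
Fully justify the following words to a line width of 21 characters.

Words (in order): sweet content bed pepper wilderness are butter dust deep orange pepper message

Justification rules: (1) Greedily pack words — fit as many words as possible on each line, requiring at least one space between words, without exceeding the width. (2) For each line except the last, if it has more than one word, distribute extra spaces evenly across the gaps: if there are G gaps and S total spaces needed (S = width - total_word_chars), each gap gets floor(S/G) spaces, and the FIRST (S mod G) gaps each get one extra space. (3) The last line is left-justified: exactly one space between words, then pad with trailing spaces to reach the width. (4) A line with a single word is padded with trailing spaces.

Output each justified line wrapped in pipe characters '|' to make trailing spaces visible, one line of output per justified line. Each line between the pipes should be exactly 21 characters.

Answer: |sweet   content   bed|
|pepper wilderness are|
|butter    dust   deep|
|orange pepper message|

Derivation:
Line 1: ['sweet', 'content', 'bed'] (min_width=17, slack=4)
Line 2: ['pepper', 'wilderness', 'are'] (min_width=21, slack=0)
Line 3: ['butter', 'dust', 'deep'] (min_width=16, slack=5)
Line 4: ['orange', 'pepper', 'message'] (min_width=21, slack=0)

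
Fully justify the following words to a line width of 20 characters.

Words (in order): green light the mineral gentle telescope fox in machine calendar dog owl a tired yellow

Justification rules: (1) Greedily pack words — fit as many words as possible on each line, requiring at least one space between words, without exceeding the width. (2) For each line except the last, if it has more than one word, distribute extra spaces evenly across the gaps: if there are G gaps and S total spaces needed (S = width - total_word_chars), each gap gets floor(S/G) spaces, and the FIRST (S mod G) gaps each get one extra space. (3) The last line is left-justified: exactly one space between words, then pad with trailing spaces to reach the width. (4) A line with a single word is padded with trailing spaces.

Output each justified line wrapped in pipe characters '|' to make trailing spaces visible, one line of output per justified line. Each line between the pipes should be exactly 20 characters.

Line 1: ['green', 'light', 'the'] (min_width=15, slack=5)
Line 2: ['mineral', 'gentle'] (min_width=14, slack=6)
Line 3: ['telescope', 'fox', 'in'] (min_width=16, slack=4)
Line 4: ['machine', 'calendar', 'dog'] (min_width=20, slack=0)
Line 5: ['owl', 'a', 'tired', 'yellow'] (min_width=18, slack=2)

Answer: |green    light   the|
|mineral       gentle|
|telescope   fox   in|
|machine calendar dog|
|owl a tired yellow  |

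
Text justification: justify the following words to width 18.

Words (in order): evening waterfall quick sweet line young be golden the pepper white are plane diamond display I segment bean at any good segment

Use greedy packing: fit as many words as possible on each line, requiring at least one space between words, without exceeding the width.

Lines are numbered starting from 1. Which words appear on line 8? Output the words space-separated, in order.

Answer: segment

Derivation:
Line 1: ['evening', 'waterfall'] (min_width=17, slack=1)
Line 2: ['quick', 'sweet', 'line'] (min_width=16, slack=2)
Line 3: ['young', 'be', 'golden'] (min_width=15, slack=3)
Line 4: ['the', 'pepper', 'white'] (min_width=16, slack=2)
Line 5: ['are', 'plane', 'diamond'] (min_width=17, slack=1)
Line 6: ['display', 'I', 'segment'] (min_width=17, slack=1)
Line 7: ['bean', 'at', 'any', 'good'] (min_width=16, slack=2)
Line 8: ['segment'] (min_width=7, slack=11)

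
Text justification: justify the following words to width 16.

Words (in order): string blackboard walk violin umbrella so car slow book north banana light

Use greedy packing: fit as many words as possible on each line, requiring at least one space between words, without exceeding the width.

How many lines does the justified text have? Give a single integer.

Line 1: ['string'] (min_width=6, slack=10)
Line 2: ['blackboard', 'walk'] (min_width=15, slack=1)
Line 3: ['violin', 'umbrella'] (min_width=15, slack=1)
Line 4: ['so', 'car', 'slow', 'book'] (min_width=16, slack=0)
Line 5: ['north', 'banana'] (min_width=12, slack=4)
Line 6: ['light'] (min_width=5, slack=11)
Total lines: 6

Answer: 6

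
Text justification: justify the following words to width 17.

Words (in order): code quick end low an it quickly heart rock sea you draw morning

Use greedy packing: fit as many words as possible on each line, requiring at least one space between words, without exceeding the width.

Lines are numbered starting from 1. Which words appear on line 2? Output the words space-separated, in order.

Line 1: ['code', 'quick', 'end'] (min_width=14, slack=3)
Line 2: ['low', 'an', 'it', 'quickly'] (min_width=17, slack=0)
Line 3: ['heart', 'rock', 'sea'] (min_width=14, slack=3)
Line 4: ['you', 'draw', 'morning'] (min_width=16, slack=1)

Answer: low an it quickly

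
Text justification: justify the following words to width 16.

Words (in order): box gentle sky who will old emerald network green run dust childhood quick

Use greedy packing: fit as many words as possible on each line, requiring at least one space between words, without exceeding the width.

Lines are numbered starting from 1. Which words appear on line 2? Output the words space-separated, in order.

Answer: who will old

Derivation:
Line 1: ['box', 'gentle', 'sky'] (min_width=14, slack=2)
Line 2: ['who', 'will', 'old'] (min_width=12, slack=4)
Line 3: ['emerald', 'network'] (min_width=15, slack=1)
Line 4: ['green', 'run', 'dust'] (min_width=14, slack=2)
Line 5: ['childhood', 'quick'] (min_width=15, slack=1)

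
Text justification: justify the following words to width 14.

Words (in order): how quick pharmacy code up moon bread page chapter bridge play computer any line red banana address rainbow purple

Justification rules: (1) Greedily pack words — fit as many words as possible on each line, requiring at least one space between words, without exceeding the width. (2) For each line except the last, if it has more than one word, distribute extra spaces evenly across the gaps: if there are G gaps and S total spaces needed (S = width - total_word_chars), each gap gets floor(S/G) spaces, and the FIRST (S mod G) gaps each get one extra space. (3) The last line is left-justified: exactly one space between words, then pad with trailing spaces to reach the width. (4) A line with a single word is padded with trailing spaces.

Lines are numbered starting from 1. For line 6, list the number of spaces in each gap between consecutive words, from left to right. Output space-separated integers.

Line 1: ['how', 'quick'] (min_width=9, slack=5)
Line 2: ['pharmacy', 'code'] (min_width=13, slack=1)
Line 3: ['up', 'moon', 'bread'] (min_width=13, slack=1)
Line 4: ['page', 'chapter'] (min_width=12, slack=2)
Line 5: ['bridge', 'play'] (min_width=11, slack=3)
Line 6: ['computer', 'any'] (min_width=12, slack=2)
Line 7: ['line', 'red'] (min_width=8, slack=6)
Line 8: ['banana', 'address'] (min_width=14, slack=0)
Line 9: ['rainbow', 'purple'] (min_width=14, slack=0)

Answer: 3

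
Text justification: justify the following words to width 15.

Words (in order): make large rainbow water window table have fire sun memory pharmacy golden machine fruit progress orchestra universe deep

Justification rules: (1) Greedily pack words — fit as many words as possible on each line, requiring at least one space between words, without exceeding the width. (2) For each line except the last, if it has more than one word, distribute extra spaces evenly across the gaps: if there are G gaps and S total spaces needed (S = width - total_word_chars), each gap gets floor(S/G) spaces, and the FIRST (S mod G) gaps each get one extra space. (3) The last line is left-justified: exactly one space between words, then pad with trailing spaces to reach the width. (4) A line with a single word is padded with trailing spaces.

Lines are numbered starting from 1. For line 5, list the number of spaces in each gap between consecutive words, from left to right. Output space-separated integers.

Answer: 1

Derivation:
Line 1: ['make', 'large'] (min_width=10, slack=5)
Line 2: ['rainbow', 'water'] (min_width=13, slack=2)
Line 3: ['window', 'table'] (min_width=12, slack=3)
Line 4: ['have', 'fire', 'sun'] (min_width=13, slack=2)
Line 5: ['memory', 'pharmacy'] (min_width=15, slack=0)
Line 6: ['golden', 'machine'] (min_width=14, slack=1)
Line 7: ['fruit', 'progress'] (min_width=14, slack=1)
Line 8: ['orchestra'] (min_width=9, slack=6)
Line 9: ['universe', 'deep'] (min_width=13, slack=2)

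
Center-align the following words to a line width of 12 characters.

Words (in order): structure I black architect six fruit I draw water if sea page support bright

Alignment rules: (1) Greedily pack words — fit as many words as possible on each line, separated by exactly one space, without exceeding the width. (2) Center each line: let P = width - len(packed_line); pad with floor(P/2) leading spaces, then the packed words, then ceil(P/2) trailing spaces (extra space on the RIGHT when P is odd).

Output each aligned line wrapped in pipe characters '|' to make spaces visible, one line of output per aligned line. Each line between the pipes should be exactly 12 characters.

Answer: |structure I |
|   black    |
| architect  |
|six fruit I |
| draw water |
|if sea page |
|  support   |
|   bright   |

Derivation:
Line 1: ['structure', 'I'] (min_width=11, slack=1)
Line 2: ['black'] (min_width=5, slack=7)
Line 3: ['architect'] (min_width=9, slack=3)
Line 4: ['six', 'fruit', 'I'] (min_width=11, slack=1)
Line 5: ['draw', 'water'] (min_width=10, slack=2)
Line 6: ['if', 'sea', 'page'] (min_width=11, slack=1)
Line 7: ['support'] (min_width=7, slack=5)
Line 8: ['bright'] (min_width=6, slack=6)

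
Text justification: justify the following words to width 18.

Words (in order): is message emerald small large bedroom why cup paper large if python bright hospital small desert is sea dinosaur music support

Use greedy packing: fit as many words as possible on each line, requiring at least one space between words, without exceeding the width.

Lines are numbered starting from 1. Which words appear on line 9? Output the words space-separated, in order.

Answer: support

Derivation:
Line 1: ['is', 'message', 'emerald'] (min_width=18, slack=0)
Line 2: ['small', 'large'] (min_width=11, slack=7)
Line 3: ['bedroom', 'why', 'cup'] (min_width=15, slack=3)
Line 4: ['paper', 'large', 'if'] (min_width=14, slack=4)
Line 5: ['python', 'bright'] (min_width=13, slack=5)
Line 6: ['hospital', 'small'] (min_width=14, slack=4)
Line 7: ['desert', 'is', 'sea'] (min_width=13, slack=5)
Line 8: ['dinosaur', 'music'] (min_width=14, slack=4)
Line 9: ['support'] (min_width=7, slack=11)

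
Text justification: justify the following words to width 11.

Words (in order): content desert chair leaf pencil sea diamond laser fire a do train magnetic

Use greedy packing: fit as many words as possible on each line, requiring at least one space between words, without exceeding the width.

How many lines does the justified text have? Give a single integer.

Answer: 8

Derivation:
Line 1: ['content'] (min_width=7, slack=4)
Line 2: ['desert'] (min_width=6, slack=5)
Line 3: ['chair', 'leaf'] (min_width=10, slack=1)
Line 4: ['pencil', 'sea'] (min_width=10, slack=1)
Line 5: ['diamond'] (min_width=7, slack=4)
Line 6: ['laser', 'fire'] (min_width=10, slack=1)
Line 7: ['a', 'do', 'train'] (min_width=10, slack=1)
Line 8: ['magnetic'] (min_width=8, slack=3)
Total lines: 8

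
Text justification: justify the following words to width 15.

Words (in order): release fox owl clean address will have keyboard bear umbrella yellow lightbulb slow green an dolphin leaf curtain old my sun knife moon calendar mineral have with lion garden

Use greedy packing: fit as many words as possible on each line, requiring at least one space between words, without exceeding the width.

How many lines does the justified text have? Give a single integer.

Answer: 14

Derivation:
Line 1: ['release', 'fox', 'owl'] (min_width=15, slack=0)
Line 2: ['clean', 'address'] (min_width=13, slack=2)
Line 3: ['will', 'have'] (min_width=9, slack=6)
Line 4: ['keyboard', 'bear'] (min_width=13, slack=2)
Line 5: ['umbrella', 'yellow'] (min_width=15, slack=0)
Line 6: ['lightbulb', 'slow'] (min_width=14, slack=1)
Line 7: ['green', 'an'] (min_width=8, slack=7)
Line 8: ['dolphin', 'leaf'] (min_width=12, slack=3)
Line 9: ['curtain', 'old', 'my'] (min_width=14, slack=1)
Line 10: ['sun', 'knife', 'moon'] (min_width=14, slack=1)
Line 11: ['calendar'] (min_width=8, slack=7)
Line 12: ['mineral', 'have'] (min_width=12, slack=3)
Line 13: ['with', 'lion'] (min_width=9, slack=6)
Line 14: ['garden'] (min_width=6, slack=9)
Total lines: 14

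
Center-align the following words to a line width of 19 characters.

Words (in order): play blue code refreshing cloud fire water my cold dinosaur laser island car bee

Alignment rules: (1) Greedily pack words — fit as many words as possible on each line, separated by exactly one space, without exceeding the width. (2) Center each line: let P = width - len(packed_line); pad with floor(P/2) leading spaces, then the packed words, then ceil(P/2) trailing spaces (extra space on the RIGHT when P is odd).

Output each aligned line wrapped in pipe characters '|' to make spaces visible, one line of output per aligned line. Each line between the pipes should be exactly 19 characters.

Answer: |  play blue code   |
| refreshing cloud  |
|fire water my cold |
|  dinosaur laser   |
|  island car bee   |

Derivation:
Line 1: ['play', 'blue', 'code'] (min_width=14, slack=5)
Line 2: ['refreshing', 'cloud'] (min_width=16, slack=3)
Line 3: ['fire', 'water', 'my', 'cold'] (min_width=18, slack=1)
Line 4: ['dinosaur', 'laser'] (min_width=14, slack=5)
Line 5: ['island', 'car', 'bee'] (min_width=14, slack=5)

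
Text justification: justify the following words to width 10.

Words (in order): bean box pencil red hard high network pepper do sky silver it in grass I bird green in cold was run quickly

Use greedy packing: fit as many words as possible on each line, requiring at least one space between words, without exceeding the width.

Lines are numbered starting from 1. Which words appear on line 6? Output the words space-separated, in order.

Line 1: ['bean', 'box'] (min_width=8, slack=2)
Line 2: ['pencil', 'red'] (min_width=10, slack=0)
Line 3: ['hard', 'high'] (min_width=9, slack=1)
Line 4: ['network'] (min_width=7, slack=3)
Line 5: ['pepper', 'do'] (min_width=9, slack=1)
Line 6: ['sky', 'silver'] (min_width=10, slack=0)
Line 7: ['it', 'in'] (min_width=5, slack=5)
Line 8: ['grass', 'I'] (min_width=7, slack=3)
Line 9: ['bird', 'green'] (min_width=10, slack=0)
Line 10: ['in', 'cold'] (min_width=7, slack=3)
Line 11: ['was', 'run'] (min_width=7, slack=3)
Line 12: ['quickly'] (min_width=7, slack=3)

Answer: sky silver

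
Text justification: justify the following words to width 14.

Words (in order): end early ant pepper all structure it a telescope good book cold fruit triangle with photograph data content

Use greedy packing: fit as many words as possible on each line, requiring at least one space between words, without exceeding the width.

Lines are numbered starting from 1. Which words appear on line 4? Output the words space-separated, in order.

Answer: telescope good

Derivation:
Line 1: ['end', 'early', 'ant'] (min_width=13, slack=1)
Line 2: ['pepper', 'all'] (min_width=10, slack=4)
Line 3: ['structure', 'it', 'a'] (min_width=14, slack=0)
Line 4: ['telescope', 'good'] (min_width=14, slack=0)
Line 5: ['book', 'cold'] (min_width=9, slack=5)
Line 6: ['fruit', 'triangle'] (min_width=14, slack=0)
Line 7: ['with'] (min_width=4, slack=10)
Line 8: ['photograph'] (min_width=10, slack=4)
Line 9: ['data', 'content'] (min_width=12, slack=2)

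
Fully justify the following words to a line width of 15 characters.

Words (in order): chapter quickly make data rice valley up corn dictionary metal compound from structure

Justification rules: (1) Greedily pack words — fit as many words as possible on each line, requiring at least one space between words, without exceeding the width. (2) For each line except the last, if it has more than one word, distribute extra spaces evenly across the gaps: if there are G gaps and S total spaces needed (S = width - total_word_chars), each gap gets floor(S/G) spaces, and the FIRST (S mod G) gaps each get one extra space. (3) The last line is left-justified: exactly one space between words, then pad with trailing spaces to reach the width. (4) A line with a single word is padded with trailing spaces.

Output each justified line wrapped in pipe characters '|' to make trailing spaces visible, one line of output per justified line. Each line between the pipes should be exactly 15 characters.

Answer: |chapter quickly|
|make  data rice|
|valley  up corn|
|dictionary     |
|metal  compound|
|from structure |

Derivation:
Line 1: ['chapter', 'quickly'] (min_width=15, slack=0)
Line 2: ['make', 'data', 'rice'] (min_width=14, slack=1)
Line 3: ['valley', 'up', 'corn'] (min_width=14, slack=1)
Line 4: ['dictionary'] (min_width=10, slack=5)
Line 5: ['metal', 'compound'] (min_width=14, slack=1)
Line 6: ['from', 'structure'] (min_width=14, slack=1)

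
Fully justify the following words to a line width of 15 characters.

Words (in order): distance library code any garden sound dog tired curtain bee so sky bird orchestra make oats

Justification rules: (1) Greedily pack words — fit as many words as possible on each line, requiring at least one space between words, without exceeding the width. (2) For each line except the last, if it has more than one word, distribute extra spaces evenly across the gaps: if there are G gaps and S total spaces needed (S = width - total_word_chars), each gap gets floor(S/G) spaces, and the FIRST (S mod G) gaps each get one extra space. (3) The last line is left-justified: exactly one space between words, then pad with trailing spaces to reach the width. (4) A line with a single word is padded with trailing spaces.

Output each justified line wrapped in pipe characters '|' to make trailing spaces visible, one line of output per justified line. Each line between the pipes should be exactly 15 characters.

Line 1: ['distance'] (min_width=8, slack=7)
Line 2: ['library', 'code'] (min_width=12, slack=3)
Line 3: ['any', 'garden'] (min_width=10, slack=5)
Line 4: ['sound', 'dog', 'tired'] (min_width=15, slack=0)
Line 5: ['curtain', 'bee', 'so'] (min_width=14, slack=1)
Line 6: ['sky', 'bird'] (min_width=8, slack=7)
Line 7: ['orchestra', 'make'] (min_width=14, slack=1)
Line 8: ['oats'] (min_width=4, slack=11)

Answer: |distance       |
|library    code|
|any      garden|
|sound dog tired|
|curtain  bee so|
|sky        bird|
|orchestra  make|
|oats           |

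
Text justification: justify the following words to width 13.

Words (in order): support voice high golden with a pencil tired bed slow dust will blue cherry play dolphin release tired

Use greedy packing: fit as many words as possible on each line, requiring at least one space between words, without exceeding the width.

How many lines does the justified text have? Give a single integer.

Answer: 9

Derivation:
Line 1: ['support', 'voice'] (min_width=13, slack=0)
Line 2: ['high', 'golden'] (min_width=11, slack=2)
Line 3: ['with', 'a', 'pencil'] (min_width=13, slack=0)
Line 4: ['tired', 'bed'] (min_width=9, slack=4)
Line 5: ['slow', 'dust'] (min_width=9, slack=4)
Line 6: ['will', 'blue'] (min_width=9, slack=4)
Line 7: ['cherry', 'play'] (min_width=11, slack=2)
Line 8: ['dolphin'] (min_width=7, slack=6)
Line 9: ['release', 'tired'] (min_width=13, slack=0)
Total lines: 9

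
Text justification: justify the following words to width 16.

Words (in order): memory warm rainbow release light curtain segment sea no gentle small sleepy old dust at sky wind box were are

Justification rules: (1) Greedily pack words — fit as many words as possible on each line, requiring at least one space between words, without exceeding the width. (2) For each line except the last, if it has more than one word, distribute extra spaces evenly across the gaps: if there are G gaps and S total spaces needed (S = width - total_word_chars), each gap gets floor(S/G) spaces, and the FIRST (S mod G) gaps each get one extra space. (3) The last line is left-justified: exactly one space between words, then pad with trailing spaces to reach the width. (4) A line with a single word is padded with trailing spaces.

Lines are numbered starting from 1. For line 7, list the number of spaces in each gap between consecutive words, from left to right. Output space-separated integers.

Answer: 2 1 1

Derivation:
Line 1: ['memory', 'warm'] (min_width=11, slack=5)
Line 2: ['rainbow', 'release'] (min_width=15, slack=1)
Line 3: ['light', 'curtain'] (min_width=13, slack=3)
Line 4: ['segment', 'sea', 'no'] (min_width=14, slack=2)
Line 5: ['gentle', 'small'] (min_width=12, slack=4)
Line 6: ['sleepy', 'old', 'dust'] (min_width=15, slack=1)
Line 7: ['at', 'sky', 'wind', 'box'] (min_width=15, slack=1)
Line 8: ['were', 'are'] (min_width=8, slack=8)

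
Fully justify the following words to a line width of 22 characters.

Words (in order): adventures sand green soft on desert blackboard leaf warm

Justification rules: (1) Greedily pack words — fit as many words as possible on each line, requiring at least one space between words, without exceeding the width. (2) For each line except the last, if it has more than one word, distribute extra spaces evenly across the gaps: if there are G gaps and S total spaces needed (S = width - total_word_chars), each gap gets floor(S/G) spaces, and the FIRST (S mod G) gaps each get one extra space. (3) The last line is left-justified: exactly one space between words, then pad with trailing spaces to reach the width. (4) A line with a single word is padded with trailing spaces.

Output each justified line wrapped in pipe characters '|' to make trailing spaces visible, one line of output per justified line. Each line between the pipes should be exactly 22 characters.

Answer: |adventures  sand green|
|soft     on     desert|
|blackboard leaf warm  |

Derivation:
Line 1: ['adventures', 'sand', 'green'] (min_width=21, slack=1)
Line 2: ['soft', 'on', 'desert'] (min_width=14, slack=8)
Line 3: ['blackboard', 'leaf', 'warm'] (min_width=20, slack=2)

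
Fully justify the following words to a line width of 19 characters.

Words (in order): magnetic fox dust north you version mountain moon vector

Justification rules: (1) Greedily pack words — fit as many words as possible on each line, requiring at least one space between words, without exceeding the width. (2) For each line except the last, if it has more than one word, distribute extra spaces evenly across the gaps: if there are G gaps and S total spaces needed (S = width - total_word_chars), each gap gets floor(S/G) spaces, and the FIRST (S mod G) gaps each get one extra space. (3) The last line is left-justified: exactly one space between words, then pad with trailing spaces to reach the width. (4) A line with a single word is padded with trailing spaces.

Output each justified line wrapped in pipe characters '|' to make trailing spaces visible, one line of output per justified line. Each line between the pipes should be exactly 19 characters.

Answer: |magnetic  fox  dust|
|north  you  version|
|mountain       moon|
|vector             |

Derivation:
Line 1: ['magnetic', 'fox', 'dust'] (min_width=17, slack=2)
Line 2: ['north', 'you', 'version'] (min_width=17, slack=2)
Line 3: ['mountain', 'moon'] (min_width=13, slack=6)
Line 4: ['vector'] (min_width=6, slack=13)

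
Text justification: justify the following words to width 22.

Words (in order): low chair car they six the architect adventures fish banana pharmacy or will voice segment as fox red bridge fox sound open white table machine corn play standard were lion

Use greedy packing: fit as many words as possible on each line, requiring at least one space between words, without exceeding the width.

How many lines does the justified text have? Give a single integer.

Line 1: ['low', 'chair', 'car', 'they', 'six'] (min_width=22, slack=0)
Line 2: ['the', 'architect'] (min_width=13, slack=9)
Line 3: ['adventures', 'fish', 'banana'] (min_width=22, slack=0)
Line 4: ['pharmacy', 'or', 'will', 'voice'] (min_width=22, slack=0)
Line 5: ['segment', 'as', 'fox', 'red'] (min_width=18, slack=4)
Line 6: ['bridge', 'fox', 'sound', 'open'] (min_width=21, slack=1)
Line 7: ['white', 'table', 'machine'] (min_width=19, slack=3)
Line 8: ['corn', 'play', 'standard'] (min_width=18, slack=4)
Line 9: ['were', 'lion'] (min_width=9, slack=13)
Total lines: 9

Answer: 9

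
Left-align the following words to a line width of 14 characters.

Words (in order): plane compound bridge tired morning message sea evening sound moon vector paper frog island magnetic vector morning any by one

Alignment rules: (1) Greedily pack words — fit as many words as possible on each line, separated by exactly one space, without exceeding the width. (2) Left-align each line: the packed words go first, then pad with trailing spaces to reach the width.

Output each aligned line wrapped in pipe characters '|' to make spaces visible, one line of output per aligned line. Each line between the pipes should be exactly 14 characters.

Answer: |plane compound|
|bridge tired  |
|morning       |
|message sea   |
|evening sound |
|moon vector   |
|paper frog    |
|island        |
|magnetic      |
|vector morning|
|any by one    |

Derivation:
Line 1: ['plane', 'compound'] (min_width=14, slack=0)
Line 2: ['bridge', 'tired'] (min_width=12, slack=2)
Line 3: ['morning'] (min_width=7, slack=7)
Line 4: ['message', 'sea'] (min_width=11, slack=3)
Line 5: ['evening', 'sound'] (min_width=13, slack=1)
Line 6: ['moon', 'vector'] (min_width=11, slack=3)
Line 7: ['paper', 'frog'] (min_width=10, slack=4)
Line 8: ['island'] (min_width=6, slack=8)
Line 9: ['magnetic'] (min_width=8, slack=6)
Line 10: ['vector', 'morning'] (min_width=14, slack=0)
Line 11: ['any', 'by', 'one'] (min_width=10, slack=4)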